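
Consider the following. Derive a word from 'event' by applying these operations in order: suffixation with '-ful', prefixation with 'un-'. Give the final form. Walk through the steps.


Step 1: Add suffix '-ful' to 'event' = 'eventful'
Step 2: Add prefix 'un-' to 'eventful' = 'uneventful'

uneventful


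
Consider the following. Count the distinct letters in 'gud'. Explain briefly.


Unique letters in 'gud': {d, g, u} = 3 distinct letters.

3


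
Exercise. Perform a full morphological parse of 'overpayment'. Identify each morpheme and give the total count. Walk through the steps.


Step 1: Identify prefix: 'over' (meaning: excessively)
Step 2: Identify root: 'pay'
Step 3: Identify suffix(es): 'ment'
Decomposition: over- (prefix: excessively) + pay (root) + -ment (suffix: action/result)
Total morphemes: 3

3 morphemes (over- (prefix: excessively) + pay (root) + -ment (suffix: action/result))


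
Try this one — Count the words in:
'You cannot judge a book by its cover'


Split into words: You | cannot | judge | a | book | by | its | cover = 8 words.

8


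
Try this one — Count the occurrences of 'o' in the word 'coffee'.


Letter 'o' in 'coffee': found at position(s) 2 = 1 occurrence(s).

1


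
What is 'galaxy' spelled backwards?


Reverse 'galaxy' character by character: 'yxalag'.

yxalag


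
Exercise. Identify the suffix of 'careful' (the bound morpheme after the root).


The word 'careful' = 'care' (root) + '-ful' (suffix). The suffix is '-ful'.

ful


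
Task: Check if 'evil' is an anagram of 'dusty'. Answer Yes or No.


Sorted letters of 'evil': 'eilv'
Sorted letters of 'dusty': 'dstuy'
They do not match.

No


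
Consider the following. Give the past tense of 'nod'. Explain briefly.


Apply rule: Double final consonant and add -ed. 'nod' becomes 'nodded'.

nodded


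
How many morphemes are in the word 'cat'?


Decomposition: cat (free morpheme) = 1 morpheme(s)

1 morphemes


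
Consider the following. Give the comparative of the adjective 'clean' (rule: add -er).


Apply comparative formation (add -er): 'clean' -> 'cleaner'.

cleaner


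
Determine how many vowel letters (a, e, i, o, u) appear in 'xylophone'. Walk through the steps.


Vowels in 'xylophone': o, o, e = 3 vowels.

3


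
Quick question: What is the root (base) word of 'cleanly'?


Remove suffix '-ly' from 'cleanly' to get root 'clean'.

clean


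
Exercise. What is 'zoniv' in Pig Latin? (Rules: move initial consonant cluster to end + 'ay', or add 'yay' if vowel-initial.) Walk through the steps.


'zoniv': move consonant cluster 'z' to end and add 'ay': 'onivzay'.

onivzay


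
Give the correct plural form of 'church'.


Apply rule: Add -es (sibilant/fricative ending). 'church' becomes 'churches'.

churches


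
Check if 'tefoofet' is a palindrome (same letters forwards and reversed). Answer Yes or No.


Forward: 'tefoofet'
Reversed: 'tefoofet'
They are identical.

Yes


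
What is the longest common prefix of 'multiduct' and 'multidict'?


Compare from the start: 6 characters match: 'multid'. Mismatch at position 7: 'u' vs 'i'.

multid


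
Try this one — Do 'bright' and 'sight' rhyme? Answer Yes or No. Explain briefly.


Rime (stressed vowel + following sounds) of 'bright': -ight = /aɪt/
Rime of 'sight': -ight = /aɪt/
/aɪt/ and /aɪt/ are the same ending sound, so the words rhyme.

Yes


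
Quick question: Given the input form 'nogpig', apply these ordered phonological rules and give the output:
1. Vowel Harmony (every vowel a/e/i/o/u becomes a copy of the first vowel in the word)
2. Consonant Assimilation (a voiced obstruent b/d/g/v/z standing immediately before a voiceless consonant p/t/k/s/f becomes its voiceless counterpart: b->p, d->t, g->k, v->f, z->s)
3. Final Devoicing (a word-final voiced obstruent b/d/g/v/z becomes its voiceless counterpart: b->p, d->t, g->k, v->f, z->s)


Starting form: 'nogpig'
Rule 1: Vowel Harmony: all vowels become 'o' (matching first vowel). 'nogpig' -> 'nogpog'
Rule 2: Consonant Assimilation: voiced obstruent before voiceless consonant becomes voiceless ('gp' -> 'kp'). 'nogpog' -> 'nokpog'
Rule 3: Final Devoicing: word-final voiced obstruent 'g' becomes voiceless 'k'. 'nokpog' -> 'nokpok'
Final form: 'nokpok'

nokpok


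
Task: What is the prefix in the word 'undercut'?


The word 'undercut' = 'under' (prefix) + 'cut' (root). The prefix is 'under'.

under


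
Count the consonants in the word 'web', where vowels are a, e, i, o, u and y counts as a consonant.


Consonants in 'web': w, b = 2 consonants.

2


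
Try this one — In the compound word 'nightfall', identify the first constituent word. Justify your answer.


Split 'nightfall' into 'night' + 'fall'. The first part is 'night'.

night


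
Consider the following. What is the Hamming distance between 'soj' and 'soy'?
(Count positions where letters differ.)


Alignment:
Position 1: 's' vs 's' = match
Position 2: 'o' vs 'o' = match
Position 3: 'j' vs 'y' = DIFFER
Total differences: 1

1


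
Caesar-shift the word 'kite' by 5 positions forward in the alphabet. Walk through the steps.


Shift each letter by 5: k -> p, i -> n, t -> y, e -> j. Result: 'pnyj'.

pnyj


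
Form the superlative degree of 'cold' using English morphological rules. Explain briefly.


Apply superlative formation (add -est): 'cold' -> 'coldest'.

coldest


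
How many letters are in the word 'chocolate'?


Spell out 'chocolate' and number each letter: c(1), h(2), o(3), c(4), o(5), l(6), a(7), t(8), e(9). Total: 9 letters.

9


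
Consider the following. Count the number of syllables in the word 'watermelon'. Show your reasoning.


Break 'watermelon' into syllables: wa-ter-mel-on -> wa | ter | mel | on = 4 syllables

4 syllables


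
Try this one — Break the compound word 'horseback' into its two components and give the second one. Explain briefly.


Split 'horseback' into 'horse' + 'back'. The second part is 'back'.

back


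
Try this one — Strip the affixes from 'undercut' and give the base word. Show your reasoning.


Remove prefix 'under' from 'undercut' to get root 'cut'.

cut


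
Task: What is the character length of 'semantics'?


Spell out 'semantics' and number each letter: s(1), e(2), m(3), a(4), n(5), t(6), i(7), c(8), s(9). Total: 9 letters.

9


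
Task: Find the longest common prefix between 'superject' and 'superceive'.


Compare from the start: 5 characters match: 'super'. Mismatch at position 6: 'j' vs 'c'.

super


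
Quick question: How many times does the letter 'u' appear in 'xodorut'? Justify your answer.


Letter 'u' in 'xodorut': found at position(s) 6 = 1 occurrence(s).

1


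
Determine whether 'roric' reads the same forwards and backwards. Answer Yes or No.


Forward: 'roric'
Reversed: 'ciror'
They differ.

No


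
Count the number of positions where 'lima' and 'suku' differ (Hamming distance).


Alignment:
Position 1: 'l' vs 's' = DIFFER
Position 2: 'i' vs 'u' = DIFFER
Position 3: 'm' vs 'k' = DIFFER
Position 4: 'a' vs 'u' = DIFFER
Total differences: 4

4


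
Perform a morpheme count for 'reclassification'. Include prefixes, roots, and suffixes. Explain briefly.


Decomposition: re- (prefix) + class (root) + -ify (suffix) + -ation (suffix) = 4 morpheme(s)

4 morphemes


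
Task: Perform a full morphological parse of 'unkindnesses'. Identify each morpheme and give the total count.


Step 1: Identify prefix: 'un' (meaning: not/reverse)
Step 2: Identify root: 'kind'
Step 3: Identify suffix(es): 'ness, es'
Decomposition: un- (prefix: not/reverse) + kind (root) + -ness (suffix: state of) + -es (plural)
Total morphemes: 4

4 morphemes (un- (prefix: not/reverse) + kind (root) + -ness (suffix: state of) + -es (plural))


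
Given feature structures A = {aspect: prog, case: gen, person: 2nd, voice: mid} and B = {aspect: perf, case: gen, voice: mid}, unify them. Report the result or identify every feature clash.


Compare features:
aspect: A=prog vs B=perf -> CLASH
case: A=gen vs B=gen -> unified: gen
person: A=2nd vs B=_ -> unified: 2nd
voice: A=mid vs B=mid -> unified: mid
Clash detected on feature 'aspect' (prog vs perf); unification fails.

CLASH on 'aspect' (prog vs perf)


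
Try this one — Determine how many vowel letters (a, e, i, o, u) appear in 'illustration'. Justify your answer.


Vowels in 'illustration': i, u, a, i, o = 5 vowels.

5


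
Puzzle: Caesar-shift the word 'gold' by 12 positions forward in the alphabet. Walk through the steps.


Shift each letter by 12: g -> s, o -> a, l -> x, d -> p. Result: 'saxp'.

saxp


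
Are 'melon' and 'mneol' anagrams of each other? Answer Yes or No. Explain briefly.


Sorted letters of 'melon': 'elmno'
Sorted letters of 'mneol': 'elmno'
They match.

Yes


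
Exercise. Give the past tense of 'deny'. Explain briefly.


Apply rule: Change -y to -ied. 'deny' becomes 'denied'.

denied


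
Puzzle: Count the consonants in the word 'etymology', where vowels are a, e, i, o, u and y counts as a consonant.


Consonants in 'etymology': t, y, m, l, g, y = 6 consonants.

6


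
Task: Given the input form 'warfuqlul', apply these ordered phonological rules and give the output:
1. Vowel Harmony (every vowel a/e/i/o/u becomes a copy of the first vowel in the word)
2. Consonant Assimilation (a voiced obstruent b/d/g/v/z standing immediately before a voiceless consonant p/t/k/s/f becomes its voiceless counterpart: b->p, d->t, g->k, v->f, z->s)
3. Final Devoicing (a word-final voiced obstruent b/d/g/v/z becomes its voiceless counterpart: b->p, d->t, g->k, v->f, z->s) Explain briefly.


Starting form: 'warfuqlul'
Rule 1: Vowel Harmony: all vowels become 'a' (matching first vowel). 'warfuqlul' -> 'warfaqlal'
Rule 2: Consonant Assimilation: no voiced obstruent (b/d/g/v/z) stands immediately before a voiceless consonant (p/t/k/s/f). No change.
Rule 3: Final Devoicing: final consonant 'l' is not one of the voiced obstruents b/d/g/v/z. No change.
Final form: 'warfaqlal'

warfaqlal


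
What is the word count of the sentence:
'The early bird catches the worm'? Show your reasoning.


Split into words: The | early | bird | catches | the | worm = 6 words.

6


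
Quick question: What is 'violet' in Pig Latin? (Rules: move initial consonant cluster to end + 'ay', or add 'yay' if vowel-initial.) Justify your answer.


'violet': move consonant cluster 'v' to end and add 'ay': 'ioletvay'.

ioletvay


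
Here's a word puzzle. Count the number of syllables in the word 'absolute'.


Break 'absolute' into syllables: ab-so-lute -> ab | so | lute = 3 syllables

3 syllables


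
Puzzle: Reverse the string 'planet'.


Reverse 'planet' character by character: 'tenalp'.

tenalp


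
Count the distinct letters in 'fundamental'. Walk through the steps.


Unique letters in 'fundamental': {a, d, e, f, l, m, n, t, u} = 9 distinct letters.

9


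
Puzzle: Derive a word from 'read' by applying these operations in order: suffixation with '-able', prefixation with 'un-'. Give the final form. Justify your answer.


Step 1: Add suffix '-able' to 'read' = 'readable'
Step 2: Add prefix 'un-' to 'readable' = 'unreadable'

unreadable


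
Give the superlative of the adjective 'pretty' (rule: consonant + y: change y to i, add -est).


Apply superlative formation (consonant + y: change y to i, add -est): 'pretty' -> 'prettiest'.

prettiest


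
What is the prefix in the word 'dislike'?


The word 'dislike' = 'dis' (prefix) + 'like' (root). The prefix is 'dis'.

dis


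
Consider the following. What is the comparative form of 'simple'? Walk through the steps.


Apply comparative formation (ends in e: add -r): 'simple' -> 'simpler'.

simpler


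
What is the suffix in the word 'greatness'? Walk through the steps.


The word 'greatness' = 'great' (root) + '-ness' (suffix). The suffix is '-ness'.

ness


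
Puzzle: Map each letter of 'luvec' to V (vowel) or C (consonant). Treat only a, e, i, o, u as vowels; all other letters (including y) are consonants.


Letter mapping: l = C, u = V, v = C, e = V, c = C.

CVCVC


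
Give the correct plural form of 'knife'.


Apply rule: Change -fe to -ves. 'knife' becomes 'knives'.

knives


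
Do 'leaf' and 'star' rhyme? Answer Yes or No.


Rime (stressed vowel + following sounds) of 'leaf': -eaf = /iːf/
Rime of 'star': -ar = /ɑːr/
/iːf/ and /ɑːr/ are different ending sounds, so the words do not rhyme.

No


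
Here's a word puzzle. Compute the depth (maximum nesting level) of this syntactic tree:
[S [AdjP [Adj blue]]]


Count bracket nesting levels:
'[' at pos 0: depth = 1
'[' at pos 3: depth = 2
'[' at pos 9: depth = 3
Maximum depth reached: 3

3


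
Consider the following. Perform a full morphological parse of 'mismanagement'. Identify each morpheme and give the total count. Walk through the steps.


Step 1: Identify prefix: 'mis' (meaning: wrongly)
Step 2: Identify root: 'manage'
Step 3: Identify suffix(es): 'ment'
Decomposition: mis- (prefix: wrongly) + manage (root) + -ment (suffix: action/result)
Total morphemes: 3

3 morphemes (mis- (prefix: wrongly) + manage (root) + -ment (suffix: action/result))


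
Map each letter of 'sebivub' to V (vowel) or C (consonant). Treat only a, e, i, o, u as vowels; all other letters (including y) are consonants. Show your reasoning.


Letter mapping: s = C, e = V, b = C, i = V, v = C, u = V, b = C.

CVCVCVC


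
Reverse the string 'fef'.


Reverse 'fef' character by character: 'fef'.

fef


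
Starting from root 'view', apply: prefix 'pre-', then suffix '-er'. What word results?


Step 1: Add prefix 'pre-' to 'view' = 'preview'
Step 2: Add suffix '-er' to 'preview' = 'previewer'

previewer


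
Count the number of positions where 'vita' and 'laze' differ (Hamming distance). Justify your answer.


Alignment:
Position 1: 'v' vs 'l' = DIFFER
Position 2: 'i' vs 'a' = DIFFER
Position 3: 't' vs 'z' = DIFFER
Position 4: 'a' vs 'e' = DIFFER
Total differences: 4

4


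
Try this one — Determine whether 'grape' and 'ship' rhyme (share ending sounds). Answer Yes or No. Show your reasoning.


Rime (stressed vowel + following sounds) of 'grape': -ape = /eɪp/
Rime of 'ship': -ip = /ɪp/
/eɪp/ and /ɪp/ are different ending sounds, so the words do not rhyme.

No


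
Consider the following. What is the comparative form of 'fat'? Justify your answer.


Apply comparative formation (double final consonant, add -er): 'fat' -> 'fatter'.

fatter


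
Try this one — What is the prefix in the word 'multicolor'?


The word 'multicolor' = 'multi' (prefix) + 'color' (root). The prefix is 'multi'.

multi


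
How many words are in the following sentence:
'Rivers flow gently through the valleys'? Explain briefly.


Split into words: Rivers | flow | gently | through | the | valleys = 6 words.

6


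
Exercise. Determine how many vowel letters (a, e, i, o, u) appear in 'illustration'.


Vowels in 'illustration': i, u, a, i, o = 5 vowels.

5


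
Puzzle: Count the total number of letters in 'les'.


Spell out 'les' and number each letter: l(1), e(2), s(3). Total: 3 letters.

3


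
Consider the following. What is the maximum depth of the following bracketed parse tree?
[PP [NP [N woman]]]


Count bracket nesting levels:
'[' at pos 0: depth = 1
'[' at pos 4: depth = 2
'[' at pos 8: depth = 3
Maximum depth reached: 3

3


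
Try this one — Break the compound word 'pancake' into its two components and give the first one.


Split 'pancake' into 'pan' + 'cake'. The first part is 'pan'.

pan


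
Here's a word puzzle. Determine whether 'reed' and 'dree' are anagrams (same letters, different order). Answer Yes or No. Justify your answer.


Sorted letters of 'reed': 'deer'
Sorted letters of 'dree': 'deer'
They match.

Yes


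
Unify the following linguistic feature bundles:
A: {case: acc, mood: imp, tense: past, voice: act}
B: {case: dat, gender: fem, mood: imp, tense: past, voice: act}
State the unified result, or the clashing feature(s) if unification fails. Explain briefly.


Compare features:
case: A=acc vs B=dat -> CLASH
gender: A=_ vs B=fem -> unified: fem
mood: A=imp vs B=imp -> unified: imp
tense: A=past vs B=past -> unified: past
voice: A=act vs B=act -> unified: act
Clash detected on feature 'case' (acc vs dat); unification fails.

CLASH on 'case' (acc vs dat)


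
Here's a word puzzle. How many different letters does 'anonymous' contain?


Unique letters in 'anonymous': {a, m, n, o, s, u, y} = 7 distinct letters.

7


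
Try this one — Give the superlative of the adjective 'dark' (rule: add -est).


Apply superlative formation (add -est): 'dark' -> 'darkest'.

darkest


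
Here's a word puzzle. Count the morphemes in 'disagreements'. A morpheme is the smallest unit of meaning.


Decomposition: dis- (prefix) + agree (root) + -ment (suffix) + -s (plural) = 4 morpheme(s)

4 morphemes


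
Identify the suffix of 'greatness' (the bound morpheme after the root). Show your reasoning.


The word 'greatness' = 'great' (root) + '-ness' (suffix). The suffix is '-ness'.

ness


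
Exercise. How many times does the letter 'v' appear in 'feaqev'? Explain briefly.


Letter 'v' in 'feaqev': found at position(s) 6 = 1 occurrence(s).

1


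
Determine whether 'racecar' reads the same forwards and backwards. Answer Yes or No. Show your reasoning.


Forward: 'racecar'
Reversed: 'racecar'
They are identical.

Yes


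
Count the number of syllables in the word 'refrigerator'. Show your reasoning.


Break 'refrigerator' into syllables: re-frig-er-a-tor -> re | frig | er | a | tor = 5 syllables

5 syllables


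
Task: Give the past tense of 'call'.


Apply rule: Add -ed. 'call' becomes 'called'.

called


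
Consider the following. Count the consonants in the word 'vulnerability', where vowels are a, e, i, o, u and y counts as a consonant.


Consonants in 'vulnerability': v, l, n, r, b, l, t, y = 8 consonants.

8


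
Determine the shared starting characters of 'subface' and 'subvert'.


Compare from the start: 3 characters match: 'sub'. Mismatch at position 4: 'f' vs 'v'.

sub


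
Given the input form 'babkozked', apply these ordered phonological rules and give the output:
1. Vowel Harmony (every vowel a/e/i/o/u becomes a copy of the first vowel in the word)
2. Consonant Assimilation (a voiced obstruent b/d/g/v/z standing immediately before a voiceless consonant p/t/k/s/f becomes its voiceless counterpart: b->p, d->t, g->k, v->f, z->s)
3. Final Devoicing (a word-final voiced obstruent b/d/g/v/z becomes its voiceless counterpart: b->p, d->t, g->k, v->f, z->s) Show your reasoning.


Starting form: 'babkozked'
Rule 1: Vowel Harmony: all vowels become 'a' (matching first vowel). 'babkozked' -> 'babkazkad'
Rule 2: Consonant Assimilation: voiced obstruent before voiceless consonant becomes voiceless ('bk' -> 'pk', 'zk' -> 'sk'). 'babkazkad' -> 'bapkaskad'
Rule 3: Final Devoicing: word-final voiced obstruent 'd' becomes voiceless 't'. 'bapkaskad' -> 'bapkaskat'
Final form: 'bapkaskat'

bapkaskat


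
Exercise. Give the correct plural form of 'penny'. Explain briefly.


Apply rule: Change -y to -ies (consonant + y). 'penny' becomes 'pennies'.

pennies


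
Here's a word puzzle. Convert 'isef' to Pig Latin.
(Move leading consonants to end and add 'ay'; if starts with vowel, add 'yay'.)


'isef' starts with a vowel, so add 'yay': 'isefyay'.

isefyay


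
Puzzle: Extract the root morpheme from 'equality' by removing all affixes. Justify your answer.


Remove suffix '-ity' from 'equality' to get root 'equal'.

equal


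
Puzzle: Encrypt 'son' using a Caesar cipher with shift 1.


Shift each letter by 1: s -> t, o -> p, n -> o. Result: 'tpo'.

tpo


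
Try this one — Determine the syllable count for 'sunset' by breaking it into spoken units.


Break 'sunset' into syllables: sun-set -> sun | set = 2 syllables

2 syllables


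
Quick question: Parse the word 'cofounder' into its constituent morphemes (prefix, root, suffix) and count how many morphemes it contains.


Step 1: Identify prefix: 'co' (meaning: together)
Step 2: Identify root: 'found'
Step 3: Identify suffix(es): 'er'
Decomposition: co- (prefix: together) + found (root) + -er (suffix: one who)
Total morphemes: 3

3 morphemes (co- (prefix: together) + found (root) + -er (suffix: one who))


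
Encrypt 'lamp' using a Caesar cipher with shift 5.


Shift each letter by 5: l -> q, a -> f, m -> r, p -> u. Result: 'qfru'.

qfru


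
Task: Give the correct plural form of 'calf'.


Apply rule: Change -f to -ves. 'calf' becomes 'calves'.

calves


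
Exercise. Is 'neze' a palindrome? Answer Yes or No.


Forward: 'neze'
Reversed: 'ezen'
They differ.

No


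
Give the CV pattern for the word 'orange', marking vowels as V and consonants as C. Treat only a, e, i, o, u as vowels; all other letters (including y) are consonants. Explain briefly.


Letter mapping: o = V, r = C, a = V, n = C, g = C, e = V.

VCVCCV


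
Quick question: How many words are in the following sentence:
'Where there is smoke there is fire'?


Split into words: Where | there | is | smoke | there | is | fire = 7 words.

7


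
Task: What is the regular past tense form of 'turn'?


Apply rule: Add -ed. 'turn' becomes 'turned'.

turned


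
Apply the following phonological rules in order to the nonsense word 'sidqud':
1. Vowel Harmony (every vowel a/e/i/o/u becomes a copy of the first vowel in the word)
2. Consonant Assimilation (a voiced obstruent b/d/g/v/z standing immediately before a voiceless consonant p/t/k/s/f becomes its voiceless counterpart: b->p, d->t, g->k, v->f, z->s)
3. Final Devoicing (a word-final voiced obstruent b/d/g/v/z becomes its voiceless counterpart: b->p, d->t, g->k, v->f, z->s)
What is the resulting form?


Starting form: 'sidqud'
Rule 1: Vowel Harmony: all vowels become 'i' (matching first vowel). 'sidqud' -> 'sidqid'
Rule 2: Consonant Assimilation: no voiced obstruent (b/d/g/v/z) stands immediately before a voiceless consonant (p/t/k/s/f). No change.
Rule 3: Final Devoicing: word-final voiced obstruent 'd' becomes voiceless 't'. 'sidqid' -> 'sidqit'
Final form: 'sidqit'

sidqit


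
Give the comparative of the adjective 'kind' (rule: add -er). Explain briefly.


Apply comparative formation (add -er): 'kind' -> 'kinder'.

kinder


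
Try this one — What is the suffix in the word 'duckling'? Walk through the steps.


The word 'duckling' = 'duck' (root) + '-ling' (suffix). The suffix is '-ling'.

ling


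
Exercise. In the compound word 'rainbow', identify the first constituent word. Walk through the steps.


Split 'rainbow' into 'rain' + 'bow'. The first part is 'rain'.

rain


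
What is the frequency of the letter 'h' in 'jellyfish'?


Letter 'h' in 'jellyfish': found at position(s) 9 = 1 occurrence(s).

1


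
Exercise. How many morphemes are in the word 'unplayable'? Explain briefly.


Decomposition: un- (prefix) + play (root) + -able (suffix) = 3 morpheme(s)

3 morphemes


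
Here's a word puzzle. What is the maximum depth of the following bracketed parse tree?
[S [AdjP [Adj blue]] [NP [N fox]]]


Count bracket nesting levels:
'[' at pos 0: depth = 1
'[' at pos 3: depth = 2
'[' at pos 9: depth = 3
'[' at pos 21: depth = 2
'[' at pos 25: depth = 3
Maximum depth reached: 3

3


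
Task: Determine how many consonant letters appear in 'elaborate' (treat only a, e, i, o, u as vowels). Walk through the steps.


Consonants in 'elaborate': l, b, r, t = 4 consonants.

4


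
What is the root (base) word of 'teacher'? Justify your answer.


Remove suffix '-er' from 'teacher' to get root 'teach'.

teach


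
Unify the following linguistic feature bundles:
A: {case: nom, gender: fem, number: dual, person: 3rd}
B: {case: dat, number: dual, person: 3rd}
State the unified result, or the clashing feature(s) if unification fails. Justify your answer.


Compare features:
case: A=nom vs B=dat -> CLASH
gender: A=fem vs B=_ -> unified: fem
number: A=dual vs B=dual -> unified: dual
person: A=3rd vs B=3rd -> unified: 3rd
Clash detected on feature 'case' (nom vs dat); unification fails.

CLASH on 'case' (nom vs dat)


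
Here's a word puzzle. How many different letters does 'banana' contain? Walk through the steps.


Unique letters in 'banana': {a, b, n} = 3 distinct letters.

3


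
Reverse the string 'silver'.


Reverse 'silver' character by character: 'revlis'.

revlis


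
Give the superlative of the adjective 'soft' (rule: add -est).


Apply superlative formation (add -est): 'soft' -> 'softest'.

softest


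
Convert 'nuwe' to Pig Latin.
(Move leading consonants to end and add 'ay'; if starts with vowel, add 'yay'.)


'nuwe': move consonant cluster 'n' to end and add 'ay': 'uwenay'.

uwenay


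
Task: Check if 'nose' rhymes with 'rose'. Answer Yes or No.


Rime (stressed vowel + following sounds) of 'nose': -ose = /oʊz/
Rime of 'rose': -ose = /oʊz/
/oʊz/ and /oʊz/ are the same ending sound, so the words rhyme.

Yes


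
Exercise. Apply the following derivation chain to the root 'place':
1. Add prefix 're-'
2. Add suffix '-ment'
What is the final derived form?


Step 1: Add prefix 're-' to 'place' = 'replace'
Step 2: Add suffix '-ment' to 'replace' = 'replacement'

replacement


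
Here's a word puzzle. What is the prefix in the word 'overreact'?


The word 'overreact' = 'over' (prefix) + 'react' (root). The prefix is 'over'.

over


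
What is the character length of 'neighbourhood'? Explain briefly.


Spell out 'neighbourhood' and number each letter: n(1), e(2), i(3), g(4), h(5), b(6), o(7), u(8), r(9), h(10), o(11), o(12), d(13). Total: 13 letters.

13


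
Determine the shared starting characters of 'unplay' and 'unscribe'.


Compare from the start: 2 characters match: 'un'. Mismatch at position 3: 'p' vs 's'.

un


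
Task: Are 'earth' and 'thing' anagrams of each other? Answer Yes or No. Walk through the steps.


Sorted letters of 'earth': 'aehrt'
Sorted letters of 'thing': 'ghint'
They do not match.

No


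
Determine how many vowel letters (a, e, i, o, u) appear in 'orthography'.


Vowels in 'orthography': o, o, a = 3 vowels.

3


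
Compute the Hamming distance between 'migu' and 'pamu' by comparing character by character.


Alignment:
Position 1: 'm' vs 'p' = DIFFER
Position 2: 'i' vs 'a' = DIFFER
Position 3: 'g' vs 'm' = DIFFER
Position 4: 'u' vs 'u' = match
Total differences: 3

3


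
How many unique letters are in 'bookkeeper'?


Unique letters in 'bookkeeper': {b, e, k, o, p, r} = 6 distinct letters.

6


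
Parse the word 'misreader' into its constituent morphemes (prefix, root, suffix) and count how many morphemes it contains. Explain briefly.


Step 1: Identify prefix: 'mis' (meaning: wrongly)
Step 2: Identify root: 'read'
Step 3: Identify suffix(es): 'er'
Decomposition: mis- (prefix: wrongly) + read (root) + -er (suffix: one who)
Total morphemes: 3

3 morphemes (mis- (prefix: wrongly) + read (root) + -er (suffix: one who))


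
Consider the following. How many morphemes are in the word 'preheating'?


Decomposition: pre- (prefix) + heat (root) + -ing (suffix) = 3 morpheme(s)

3 morphemes


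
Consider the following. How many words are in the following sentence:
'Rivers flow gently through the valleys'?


Split into words: Rivers | flow | gently | through | the | valleys = 6 words.

6


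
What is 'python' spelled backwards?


Reverse 'python' character by character: 'nohtyp'.

nohtyp


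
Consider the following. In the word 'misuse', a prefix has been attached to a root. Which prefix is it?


The word 'misuse' = 'mis' (prefix) + 'use' (root). The prefix is 'mis'.

mis


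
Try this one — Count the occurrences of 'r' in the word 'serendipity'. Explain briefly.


Letter 'r' in 'serendipity': found at position(s) 3 = 1 occurrence(s).

1


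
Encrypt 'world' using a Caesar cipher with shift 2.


Shift each letter by 2: w -> y, o -> q, r -> t, l -> n, d -> f. Result: 'yqtnf'.

yqtnf


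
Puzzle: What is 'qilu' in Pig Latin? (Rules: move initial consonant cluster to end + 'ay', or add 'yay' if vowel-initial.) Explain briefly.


'qilu': move consonant cluster 'q' to end and add 'ay': 'iluqay'.

iluqay


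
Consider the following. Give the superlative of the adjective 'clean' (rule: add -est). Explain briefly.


Apply superlative formation (add -est): 'clean' -> 'cleanest'.

cleanest


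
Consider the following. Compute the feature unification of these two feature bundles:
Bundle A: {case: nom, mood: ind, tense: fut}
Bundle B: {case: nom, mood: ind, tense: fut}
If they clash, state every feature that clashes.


Compare features:
case: A=nom vs B=nom -> unified: nom
mood: A=ind vs B=ind -> unified: ind
tense: A=fut vs B=fut -> unified: fut
No clashes found.

Unified: {case: nom, mood: ind, tense: fut}


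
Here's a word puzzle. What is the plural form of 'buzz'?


Apply rule: Add -es (sibilant/fricative ending). 'buzz' becomes 'buzzes'.

buzzes


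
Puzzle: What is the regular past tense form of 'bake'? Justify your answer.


Apply rule: Add -d (word ends in -e). 'bake' becomes 'baked'.

baked


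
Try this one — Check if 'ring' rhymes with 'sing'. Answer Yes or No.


Rime (stressed vowel + following sounds) of 'ring': -ing = /ɪŋ/
Rime of 'sing': -ing = /ɪŋ/
/ɪŋ/ and /ɪŋ/ are the same ending sound, so the words rhyme.

Yes


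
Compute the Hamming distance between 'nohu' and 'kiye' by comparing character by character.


Alignment:
Position 1: 'n' vs 'k' = DIFFER
Position 2: 'o' vs 'i' = DIFFER
Position 3: 'h' vs 'y' = DIFFER
Position 4: 'u' vs 'e' = DIFFER
Total differences: 4

4


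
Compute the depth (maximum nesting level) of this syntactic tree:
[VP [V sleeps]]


Count bracket nesting levels:
'[' at pos 0: depth = 1
'[' at pos 4: depth = 2
Maximum depth reached: 2

2


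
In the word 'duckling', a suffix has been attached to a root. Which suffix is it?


The word 'duckling' = 'duck' (root) + '-ling' (suffix). The suffix is '-ling'.

ling


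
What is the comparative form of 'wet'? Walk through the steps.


Apply comparative formation (double final consonant, add -er): 'wet' -> 'wetter'.

wetter


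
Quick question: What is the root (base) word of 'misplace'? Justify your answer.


Remove prefix 'mis' from 'misplace' to get root 'place'.

place


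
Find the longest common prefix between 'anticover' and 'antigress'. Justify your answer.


Compare from the start: 4 characters match: 'anti'. Mismatch at position 5: 'c' vs 'g'.

anti


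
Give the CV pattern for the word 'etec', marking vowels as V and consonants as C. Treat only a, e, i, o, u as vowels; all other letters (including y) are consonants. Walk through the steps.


Letter mapping: e = V, t = C, e = V, c = C.

VCVC


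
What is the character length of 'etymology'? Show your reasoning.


Spell out 'etymology' and number each letter: e(1), t(2), y(3), m(4), o(5), l(6), o(7), g(8), y(9). Total: 9 letters.

9


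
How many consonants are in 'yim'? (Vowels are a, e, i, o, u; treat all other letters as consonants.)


Consonants in 'yim': y, m = 2 consonants.

2


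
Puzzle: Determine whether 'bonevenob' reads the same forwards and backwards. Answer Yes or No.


Forward: 'bonevenob'
Reversed: 'bonevenob'
They are identical.

Yes


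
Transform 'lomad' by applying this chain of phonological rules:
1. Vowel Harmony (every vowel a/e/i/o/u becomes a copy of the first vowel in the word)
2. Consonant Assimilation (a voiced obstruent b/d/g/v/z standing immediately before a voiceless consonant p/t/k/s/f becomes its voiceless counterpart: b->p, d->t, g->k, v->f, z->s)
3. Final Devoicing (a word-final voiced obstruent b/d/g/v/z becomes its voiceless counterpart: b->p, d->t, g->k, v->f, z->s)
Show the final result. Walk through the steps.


Starting form: 'lomad'
Rule 1: Vowel Harmony: all vowels become 'o' (matching first vowel). 'lomad' -> 'lomod'
Rule 2: Consonant Assimilation: no voiced obstruent (b/d/g/v/z) stands immediately before a voiceless consonant (p/t/k/s/f). No change.
Rule 3: Final Devoicing: word-final voiced obstruent 'd' becomes voiceless 't'. 'lomod' -> 'lomot'
Final form: 'lomot'

lomot


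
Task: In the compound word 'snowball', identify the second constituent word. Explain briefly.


Split 'snowball' into 'snow' + 'ball'. The second part is 'ball'.

ball


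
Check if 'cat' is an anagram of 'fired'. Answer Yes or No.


Sorted letters of 'cat': 'act'
Sorted letters of 'fired': 'defir'
They do not match.

No


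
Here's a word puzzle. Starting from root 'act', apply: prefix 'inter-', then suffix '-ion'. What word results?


Step 1: Add prefix 'inter-' to 'act' = 'interact'
Step 2: Add suffix '-ion' to 'interact' = 'interaction'

interaction


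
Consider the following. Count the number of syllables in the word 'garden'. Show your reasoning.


Break 'garden' into syllables: gar-den -> gar | den = 2 syllables

2 syllables


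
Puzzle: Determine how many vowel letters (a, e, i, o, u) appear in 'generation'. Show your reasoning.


Vowels in 'generation': e, e, a, i, o = 5 vowels.

5


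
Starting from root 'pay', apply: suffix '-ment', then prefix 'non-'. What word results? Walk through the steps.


Step 1: Add suffix '-ment' to 'pay' = 'payment'
Step 2: Add prefix 'non-' to 'payment' = 'nonpayment'

nonpayment


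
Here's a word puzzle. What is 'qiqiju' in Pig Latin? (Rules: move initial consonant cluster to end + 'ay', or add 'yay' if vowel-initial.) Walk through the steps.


'qiqiju': move consonant cluster 'q' to end and add 'ay': 'iqijuqay'.

iqijuqay


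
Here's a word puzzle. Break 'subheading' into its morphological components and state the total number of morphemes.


Step 1: Identify prefix: 'sub' (meaning: below)
Step 2: Identify root: 'head'
Step 3: Identify suffix(es): 'ing'
Decomposition: sub- (prefix: below) + head (root) + -ing (suffix: ongoing/result)
Total morphemes: 3

3 morphemes (sub- (prefix: below) + head (root) + -ing (suffix: ongoing/result))


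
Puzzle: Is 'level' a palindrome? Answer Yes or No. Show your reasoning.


Forward: 'level'
Reversed: 'level'
They are identical.

Yes


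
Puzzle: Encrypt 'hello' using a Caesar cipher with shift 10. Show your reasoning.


Shift each letter by 10: h -> r, e -> o, l -> v, l -> v, o -> y. Result: 'rovvy'.

rovvy


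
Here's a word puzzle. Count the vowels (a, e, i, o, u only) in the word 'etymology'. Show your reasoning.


Vowels in 'etymology': e, o, o = 3 vowels.

3


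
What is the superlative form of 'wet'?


Apply superlative formation (double final consonant, add -est): 'wet' -> 'wettest'.

wettest


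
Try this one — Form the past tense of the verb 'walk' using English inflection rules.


Apply rule: Add -ed. 'walk' becomes 'walked'.

walked


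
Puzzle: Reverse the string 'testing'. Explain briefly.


Reverse 'testing' character by character: 'gnitset'.

gnitset


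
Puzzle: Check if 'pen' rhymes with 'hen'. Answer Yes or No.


Rime (stressed vowel + following sounds) of 'pen': -en = /ɛn/
Rime of 'hen': -en = /ɛn/
/ɛn/ and /ɛn/ are the same ending sound, so the words rhyme.

Yes


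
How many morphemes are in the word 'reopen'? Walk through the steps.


Decomposition: re- (prefix) + open (root) = 2 morpheme(s)

2 morphemes


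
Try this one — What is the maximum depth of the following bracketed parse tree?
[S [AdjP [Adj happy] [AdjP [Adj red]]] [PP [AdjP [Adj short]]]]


Count bracket nesting levels:
'[' at pos 0: depth = 1
'[' at pos 3: depth = 2
'[' at pos 9: depth = 3
'[' at pos 21: depth = 3
'[' at pos 27: depth = 4
'[' at pos 39: depth = 2
'[' at pos 43: depth = 3
'[' at pos 49: depth = 4
Maximum depth reached: 4

4


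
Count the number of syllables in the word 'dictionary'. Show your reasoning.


Break 'dictionary' into syllables: dic-tion-ar-y -> dic | tion | ar | y = 4 syllables

4 syllables


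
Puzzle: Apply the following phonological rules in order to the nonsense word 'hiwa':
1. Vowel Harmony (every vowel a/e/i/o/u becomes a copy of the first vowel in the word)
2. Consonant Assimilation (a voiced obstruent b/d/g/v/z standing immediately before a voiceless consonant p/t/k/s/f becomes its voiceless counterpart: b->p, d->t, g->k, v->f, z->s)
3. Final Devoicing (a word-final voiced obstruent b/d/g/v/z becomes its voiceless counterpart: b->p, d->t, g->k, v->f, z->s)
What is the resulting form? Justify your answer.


Starting form: 'hiwa'
Rule 1: Vowel Harmony: all vowels become 'i' (matching first vowel). 'hiwa' -> 'hiwi'
Rule 2: Consonant Assimilation: no voiced obstruent (b/d/g/v/z) stands immediately before a voiceless consonant (p/t/k/s/f). No change.
Rule 3: Final Devoicing: the word ends in the vowel 'i', not a consonant. No change.
Final form: 'hiwi'

hiwi


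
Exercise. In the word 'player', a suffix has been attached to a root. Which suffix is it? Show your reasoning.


The word 'player' = 'play' (root) + '-er' (suffix). The suffix is '-er'.

er


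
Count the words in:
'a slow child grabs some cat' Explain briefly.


Split into words: a | slow | child | grabs | some | cat = 6 words.

6


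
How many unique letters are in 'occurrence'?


Unique letters in 'occurrence': {c, e, n, o, r, u} = 6 distinct letters.

6


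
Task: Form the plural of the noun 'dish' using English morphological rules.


Apply rule: Add -es (sibilant/fricative ending). 'dish' becomes 'dishes'.

dishes


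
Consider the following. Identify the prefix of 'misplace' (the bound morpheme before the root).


The word 'misplace' = 'mis' (prefix) + 'place' (root). The prefix is 'mis'.

mis


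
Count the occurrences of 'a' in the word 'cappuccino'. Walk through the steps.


Letter 'a' in 'cappuccino': found at position(s) 2 = 1 occurrence(s).

1


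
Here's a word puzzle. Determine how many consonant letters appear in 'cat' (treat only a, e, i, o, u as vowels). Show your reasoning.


Consonants in 'cat': c, t = 2 consonants.

2


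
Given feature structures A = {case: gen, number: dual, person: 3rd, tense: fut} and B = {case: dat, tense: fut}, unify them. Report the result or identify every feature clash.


Compare features:
case: A=gen vs B=dat -> CLASH
number: A=dual vs B=_ -> unified: dual
person: A=3rd vs B=_ -> unified: 3rd
tense: A=fut vs B=fut -> unified: fut
Clash detected on feature 'case' (gen vs dat); unification fails.

CLASH on 'case' (gen vs dat)


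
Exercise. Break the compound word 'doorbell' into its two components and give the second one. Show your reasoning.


Split 'doorbell' into 'door' + 'bell'. The second part is 'bell'.

bell


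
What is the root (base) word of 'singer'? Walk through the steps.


Remove suffix '-er' from 'singer' to get root 'sing'.

sing


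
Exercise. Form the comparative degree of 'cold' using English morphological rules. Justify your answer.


Apply comparative formation (add -er): 'cold' -> 'colder'.

colder


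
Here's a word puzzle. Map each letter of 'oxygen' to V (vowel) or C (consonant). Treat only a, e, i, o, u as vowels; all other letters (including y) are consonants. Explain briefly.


Letter mapping: o = V, x = C, y = C, g = C, e = V, n = C.

VCCCVC


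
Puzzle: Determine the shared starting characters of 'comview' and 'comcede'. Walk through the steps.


Compare from the start: 3 characters match: 'com'. Mismatch at position 4: 'v' vs 'c'.

com
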